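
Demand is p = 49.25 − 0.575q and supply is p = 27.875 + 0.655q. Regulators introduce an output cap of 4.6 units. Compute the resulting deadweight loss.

100.42

Competitive equilibrium: 49.25 − 0.575q = 27.875 + 0.655q → q* = 17.378, p* = 39.2576.
At q = 4.6: demand price = 49.25 − 0.575·4.6 = 46.605; supply price = 27.875 + 0.655·4.6 = 30.888.
Δq = 17.378 − 4.6 = 12.778; wedge = 46.605 − 30.888 = 15.717.
Deadweight loss = ½ × 12.778 × 15.717 = 100.42.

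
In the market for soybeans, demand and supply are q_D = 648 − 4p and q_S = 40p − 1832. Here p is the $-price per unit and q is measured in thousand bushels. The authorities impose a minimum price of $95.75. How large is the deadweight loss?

$3412.83 thousand

In inverse form: demand p = 162 − 0.25q, supply p = 45.8 + 0.025q.
Competitive equilibrium: 162 − 0.25q = 45.8 + 0.025q → q* = 422.5455, p* = 56.3636.
At the floor p = 95.75, quantity demanded = (162 − 95.75)/0.25 = 265.
Sellers' marginal cost at q' = 265: 45.8 + 0.025·265 = 52.425.
Δq = 422.5455 − 265 = 157.5455; wedge = 95.75 − 52.425 = 43.325.
The triangle = ½ × 157.5455 × 43.325 = $3412.83 thousand.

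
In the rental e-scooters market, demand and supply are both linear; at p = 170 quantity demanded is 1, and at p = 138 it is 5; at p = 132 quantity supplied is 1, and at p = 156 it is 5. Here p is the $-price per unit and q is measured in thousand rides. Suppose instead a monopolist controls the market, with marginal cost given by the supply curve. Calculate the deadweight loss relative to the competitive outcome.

$12.77 thousand

Demand slope = (138 − 170)/(5 − 1) = −8, so p = 178 − 8q.
Supply slope = (156 − 132)/(5 − 1) = 6, so p = 126 + 6q.
Competitive equilibrium: 178 − 8q = 126 + 6q → q* = 3.7143, p* = 148.2857.
Marginal revenue: MR = 178 − 16q. Set MR = MC: 178 − 16q = 126 + 6q → q_m = 2.3636.
Price p_m = 178 − 8·2.3636 = 159.0912; MC(q_m) = 126 + 6·2.3636 = 140.1816.
Competitive q* = 3.7143, so Δq = 1.3507; wedge = 159.0912 − 140.1816 = 18.9096.
Welfare loss = ½ × 1.3507 × 18.9096 = $12.77 thousand.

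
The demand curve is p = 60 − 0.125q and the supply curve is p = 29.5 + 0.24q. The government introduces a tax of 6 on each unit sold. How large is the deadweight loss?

49.32

Competitive equilibrium: 60 − 0.125q = 29.5 + 0.24q → q* = 83.56164, p* = 49.55479.
With the tax, the buyer price exceeds the seller price by 6: (60 − 0.125q) − (29.5 + 0.24q) = 6 → q' = 67.12329.
Δq = 83.56164 − 67.12329 = 16.43835; the wedge equals the tax, 6.
DWL = ½ × 16.43835 × 6 = 49.32.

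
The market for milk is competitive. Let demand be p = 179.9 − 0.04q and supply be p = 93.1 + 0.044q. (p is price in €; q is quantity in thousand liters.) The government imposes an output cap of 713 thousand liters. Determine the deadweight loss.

€4309.76 thousand

Competitive equilibrium: 179.9 − 0.04q = 93.1 + 0.044q → q* = 1033.3333, p* = 138.5667.
At q = 713: demand price = 179.9 − 0.04·713 = 151.38; supply price = 93.1 + 0.044·713 = 124.472.
Δq = 1033.3333 − 713 = 320.3333; wedge = 151.38 − 124.472 = 26.908.
Deadweight loss = ½ × 320.3333 × 26.908 = €4309.76 thousand.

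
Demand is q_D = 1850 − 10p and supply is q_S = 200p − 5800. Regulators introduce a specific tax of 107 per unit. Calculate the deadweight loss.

In inverse form: demand p = 185 − 0.1q, supply p = 29 + 0.005q.
Competitive equilibrium: 185 − 0.1q = 29 + 0.005q → q* = 1485.7143, p* = 36.4286.
With the tax, the buyer price exceeds the seller price by 107: (185 − 0.1q) − (29 + 0.005q) = 107 → q' = 466.6667.
Δq = 1485.7143 − 466.6667 = 1019.0476; the wedge equals the tax, 107.
The triangle = ½ × 1019.0476 × 107 = 54519.05.

54519.05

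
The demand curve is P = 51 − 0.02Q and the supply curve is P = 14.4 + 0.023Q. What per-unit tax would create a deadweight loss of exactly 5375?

21.5

Competitive equilibrium: 51 − 0.02Q = 14.4 + 0.023Q → Q* = 851.1628, P* = 33.9767.
A tax t gives ΔQ = t/0.043 and wedge t, so DWL = t²/0.086.
t²/0.086 = 5375 → t² = 462.25 → t = 21.5.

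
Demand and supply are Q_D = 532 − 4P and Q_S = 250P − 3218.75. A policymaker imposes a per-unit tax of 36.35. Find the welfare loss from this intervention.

In inverse form: demand P = 133 − 0.25Q, supply P = 12.875 + 0.004Q.
Competitive equilibrium: 133 − 0.25Q = 12.875 + 0.004Q → Q* = 472.9331, P* = 14.7667.
With the tax, the buyer price exceeds the seller price by 36.35: (133 − 0.25Q) − (12.875 + 0.004Q) = 36.35 → Q' = 329.8228.
ΔQ = 472.9331 − 329.8228 = 143.1103; the wedge equals the tax, 36.35.
Deadweight loss = ½ × 143.1103 × 36.35 = 2601.03.

2601.03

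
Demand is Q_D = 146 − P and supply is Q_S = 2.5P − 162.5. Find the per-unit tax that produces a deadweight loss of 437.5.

In inverse form: demand P = 146 − Q, supply P = 65 + 0.4Q.
Competitive equilibrium: 146 − Q = 65 + 0.4Q → Q* = 57.8571, P* = 88.1429.
A tax t gives ΔQ = t/1.4 and wedge t, so DWL = t²/2.8.
t²/2.8 = 437.5 → t² = 1225 → t = 35.

35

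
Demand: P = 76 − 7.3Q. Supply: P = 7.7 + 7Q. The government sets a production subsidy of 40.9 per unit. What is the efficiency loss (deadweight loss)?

58.49

Competitive equilibrium: 76 − 7.3Q = 7.7 + 7Q → Q* = 4.7762, P* = 41.1336.
The subsidy lowers effective supply by 40.9: P = 7Q − 33.2.
New quantity: 76 − 7.3Q = 7Q − 33.2 → Q' = 7.6364.
Overproduction ΔQ = 7.6364 − 4.7762 = 2.8602; wedge = subsidy = 40.9.
DWL = ½ × 2.8602 × 40.9 = 58.49.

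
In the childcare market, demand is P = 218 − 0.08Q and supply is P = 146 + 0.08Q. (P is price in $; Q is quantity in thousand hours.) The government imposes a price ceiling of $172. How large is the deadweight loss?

Competitive equilibrium: 218 − 0.08Q = 146 + 0.08Q → Q* = 450, P* = 182.
At the ceiling P = 172, quantity supplied = (172 − 146)/0.08 = 325.
Willingness to pay at Q' = 325: 218 − 0.08·325 = 192.
ΔQ = 450 − 325 = 125; wedge = 192 − 172 = 20.
The triangle = ½ × 125 × 20 = $1250 thousand.

$1250 thousand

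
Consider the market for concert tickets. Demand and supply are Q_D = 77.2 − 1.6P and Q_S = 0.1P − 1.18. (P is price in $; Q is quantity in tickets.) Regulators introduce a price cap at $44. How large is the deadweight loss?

In inverse form: demand P = 48.25 − 0.625Q, supply P = 11.8 + 10Q.
Competitive equilibrium: 48.25 − 0.625Q = 11.8 + 10Q → Q* = 3.4306, P* = 46.1059.
At the ceiling P = 44, quantity supplied = (44 − 11.8)/10 = 3.22.
Willingness to pay at Q' = 3.22: 48.25 − 0.625·3.22 = 46.2375.
ΔQ = 3.4306 − 3.22 = 0.2106; wedge = 46.2375 − 44 = 2.2375.
Welfare loss = ½ × 0.2106 × 2.2375 = $0.24.

$0.24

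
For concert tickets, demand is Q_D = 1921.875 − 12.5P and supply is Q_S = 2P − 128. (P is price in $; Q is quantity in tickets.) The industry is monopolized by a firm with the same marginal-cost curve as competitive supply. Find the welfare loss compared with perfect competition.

In inverse form: demand P = 153.75 − 0.08Q, supply P = 64 + 0.5Q.
Competitive equilibrium: 153.75 − 0.08Q = 64 + 0.5Q → Q* = 154.7414, P* = 141.3707.
Marginal revenue: MR = 153.75 − 0.16Q. Set MR = MC: 153.75 − 0.16Q = 64 + 0.5Q → Q_m = 135.9848.
Price P_m = 153.75 − 0.08·135.9848 = 142.8712; MC(Q_m) = 64 + 0.5·135.9848 = 131.9924.
Competitive Q* = 154.7414, so ΔQ = 18.7566; wedge = 142.8712 − 131.9924 = 10.8788.
Deadweight loss = ½ × 18.7566 × 10.8788 = $102.02.

$102.02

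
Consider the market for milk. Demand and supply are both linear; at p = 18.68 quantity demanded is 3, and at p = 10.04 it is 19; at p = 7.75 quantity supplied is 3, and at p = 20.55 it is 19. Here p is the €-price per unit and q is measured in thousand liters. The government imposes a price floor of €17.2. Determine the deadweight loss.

Demand slope = (10.04 − 18.68)/(19 − 3) = −0.54, so p = 20.3 − 0.54q.
Supply slope = (20.55 − 7.75)/(19 − 3) = 0.8, so p = 5.35 + 0.8q.
Competitive equilibrium: 20.3 − 0.54q = 5.35 + 0.8q → q* = 11.1567, p* = 14.2754.
At the floor p = 17.2, quantity demanded = (20.3 − 17.2)/0.54 = 5.7407.
Sellers' marginal cost at q' = 5.7407: 5.35 + 0.8·5.7407 = 9.9426.
Δq = 11.1567 − 5.7407 = 5.416; wedge = 17.2 − 9.9426 = 7.2574.
DWL = ½ × 5.416 × 7.2574 = €19.65 thousand.

€19.65 thousand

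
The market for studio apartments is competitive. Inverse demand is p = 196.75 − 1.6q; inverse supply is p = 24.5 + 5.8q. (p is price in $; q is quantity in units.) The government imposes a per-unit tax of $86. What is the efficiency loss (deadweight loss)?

$499.73

Competitive equilibrium: 196.75 − 1.6q = 24.5 + 5.8q → q* = 23.277, p* = 159.5068.
With the tax, the buyer price exceeds the seller price by 86: (196.75 − 1.6q) − (24.5 + 5.8q) = 86 → q' = 11.6554.
Δq = 23.277 − 11.6554 = 11.6216; the wedge equals the tax, 86.
The triangle = ½ × 11.6216 × 86 = $499.73.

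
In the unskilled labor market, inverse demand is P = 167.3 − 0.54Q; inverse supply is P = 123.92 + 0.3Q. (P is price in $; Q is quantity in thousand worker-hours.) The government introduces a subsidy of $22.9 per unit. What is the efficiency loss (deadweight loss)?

Competitive equilibrium: 167.3 − 0.54Q = 123.92 + 0.3Q → Q* = 51.6429, P* = 139.4129.
The subsidy lowers effective supply by 22.9: P = 101.02 + 0.3Q.
New quantity: 167.3 − 0.54Q = 101.02 + 0.3Q → Q' = 78.9048.
Overproduction ΔQ = 78.9048 − 51.6429 = 27.2619; wedge = subsidy = 22.9.
Welfare loss = ½ × 27.2619 × 22.9 = $312.15 thousand.

$312.15 thousand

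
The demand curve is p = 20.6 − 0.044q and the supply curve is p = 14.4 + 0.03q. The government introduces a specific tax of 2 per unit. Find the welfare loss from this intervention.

Competitive equilibrium: 20.6 − 0.044q = 14.4 + 0.03q → q* = 83.7838, p* = 16.9135.
With the tax, the buyer price exceeds the seller price by 2: (20.6 − 0.044q) − (14.4 + 0.03q) = 2 → q' = 56.7568.
Δq = 83.7838 − 56.7568 = 27.027; the wedge equals the tax, 2.
The triangle = ½ × 27.027 × 2 = 27.03.

27.03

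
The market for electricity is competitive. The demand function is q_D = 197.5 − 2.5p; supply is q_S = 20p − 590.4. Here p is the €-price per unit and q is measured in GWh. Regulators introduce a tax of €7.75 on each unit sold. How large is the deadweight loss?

In inverse form: demand p = 79 − 0.4q, supply p = 29.52 + 0.05q.
Competitive equilibrium: 79 − 0.4q = 29.52 + 0.05q → q* = 109.9556, p* = 35.0178.
With the tax, the buyer price exceeds the seller price by 7.75: (79 − 0.4q) − (29.52 + 0.05q) = 7.75 → q' = 92.7333.
Δq = 109.9556 − 92.7333 = 17.2223; the wedge equals the tax, 7.75.
DWL = ½ × 17.2223 × 7.75 = €66.74.

€66.74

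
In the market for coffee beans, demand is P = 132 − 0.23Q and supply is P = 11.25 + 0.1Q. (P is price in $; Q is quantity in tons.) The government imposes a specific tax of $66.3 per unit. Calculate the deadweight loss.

$6660.14

Competitive equilibrium: 132 − 0.23Q = 11.25 + 0.1Q → Q* = 365.9091, P* = 47.8409.
With the tax, the buyer price exceeds the seller price by 66.3: (132 − 0.23Q) − (11.25 + 0.1Q) = 66.3 → Q' = 165.
ΔQ = 365.9091 − 165 = 200.9091; the wedge equals the tax, 66.3.
Welfare loss = ½ × 200.9091 × 66.3 = $6660.14.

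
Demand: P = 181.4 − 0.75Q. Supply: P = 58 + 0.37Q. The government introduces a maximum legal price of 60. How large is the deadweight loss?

Competitive equilibrium: 181.4 − 0.75Q = 58 + 0.37Q → Q* = 110.17857, P* = 98.76607.
At the ceiling P = 60, quantity supplied = (60 − 58)/0.37 = 5.40541.
Willingness to pay at Q' = 5.40541: 181.4 − 0.75·5.40541 = 177.34594.
ΔQ = 110.17857 − 5.40541 = 104.77316; wedge = 177.34594 − 60 = 117.34594.
Welfare loss = ½ × 104.77316 × 117.34594 = 6147.35.

6147.35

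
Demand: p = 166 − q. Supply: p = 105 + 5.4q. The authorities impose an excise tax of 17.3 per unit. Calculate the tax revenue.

Competitive equilibrium: 166 − q = 105 + 5.4q → q* = 9.5313, p* = 156.4688.
With the tax, the buyer price exceeds the seller price by 17.3: (166 − q) − (105 + 5.4q) = 17.3 → q' = 6.8281.
Tax revenue = 17.3 × 6.8281 = 118.13.

118.13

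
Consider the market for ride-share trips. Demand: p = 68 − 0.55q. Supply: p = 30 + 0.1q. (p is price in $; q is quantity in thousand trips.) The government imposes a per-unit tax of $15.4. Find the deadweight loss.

$182.43 thousand

Competitive equilibrium: 68 − 0.55q = 30 + 0.1q → q* = 58.4615, p* = 35.8462.
With the tax, the buyer price exceeds the seller price by 15.4: (68 − 0.55q) − (30 + 0.1q) = 15.4 → q' = 34.7692.
Δq = 58.4615 − 34.7692 = 23.6923; the wedge equals the tax, 15.4.
DWL = ½ × 23.6923 × 15.4 = $182.43 thousand.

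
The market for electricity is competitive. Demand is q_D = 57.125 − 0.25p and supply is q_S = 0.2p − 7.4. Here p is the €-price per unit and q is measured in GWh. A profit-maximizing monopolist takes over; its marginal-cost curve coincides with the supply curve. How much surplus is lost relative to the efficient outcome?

€192.88

In inverse form: demand p = 228.5 − 4q, supply p = 37 + 5q.
Competitive equilibrium: 228.5 − 4q = 37 + 5q → q* = 21.2778, p* = 143.3889.
Marginal revenue: MR = 228.5 − 8q. Set MR = MC: 228.5 − 8q = 37 + 5q → q_m = 14.7308.
Price p_m = 228.5 − 4·14.7308 = 169.5768; MC(q_m) = 37 + 5·14.7308 = 110.654.
Competitive q* = 21.2778, so Δq = 6.547; wedge = 169.5768 − 110.654 = 58.9228.
The triangle = ½ × 6.547 × 58.9228 = €192.88.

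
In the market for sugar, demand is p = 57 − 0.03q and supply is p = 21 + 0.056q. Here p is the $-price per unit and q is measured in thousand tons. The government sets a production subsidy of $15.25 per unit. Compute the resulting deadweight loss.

Competitive equilibrium: 57 − 0.03q = 21 + 0.056q → q* = 418.6047, p* = 44.4419.
The subsidy lowers effective supply by 15.25: p = 5.75 + 0.056q.
New quantity: 57 − 0.03q = 5.75 + 0.056q → q' = 595.9302.
Overproduction Δq = 595.9302 − 418.6047 = 177.3255; wedge = subsidy = 15.25.
Welfare loss = ½ × 177.3255 × 15.25 = $1352.11 thousand.

$1352.11 thousand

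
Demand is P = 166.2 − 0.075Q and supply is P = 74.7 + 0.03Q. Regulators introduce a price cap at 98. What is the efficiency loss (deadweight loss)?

471.44

Competitive equilibrium: 166.2 − 0.075Q = 74.7 + 0.03Q → Q* = 871.4286, P* = 100.8429.
At the ceiling P = 98, quantity supplied = (98 − 74.7)/0.03 = 776.6667.
Willingness to pay at Q' = 776.6667: 166.2 − 0.075·776.6667 = 107.95.
ΔQ = 871.4286 − 776.6667 = 94.7619; wedge = 107.95 − 98 = 9.95.
The triangle = ½ × 94.7619 × 9.95 = 471.44.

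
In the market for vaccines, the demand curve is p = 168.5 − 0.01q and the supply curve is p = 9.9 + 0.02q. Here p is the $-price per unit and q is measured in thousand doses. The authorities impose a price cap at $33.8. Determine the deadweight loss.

$251126.04 thousand

Competitive equilibrium: 168.5 − 0.01q = 9.9 + 0.02q → q* = 5286.6667, p* = 115.6333.
At the ceiling p = 33.8, quantity supplied = (33.8 − 9.9)/0.02 = 1195.
Willingness to pay at q' = 1195: 168.5 − 0.01·1195 = 156.55.
Δq = 5286.6667 − 1195 = 4091.6667; wedge = 156.55 − 33.8 = 122.75.
The triangle = ½ × 4091.6667 × 122.75 = $251126.04 thousand.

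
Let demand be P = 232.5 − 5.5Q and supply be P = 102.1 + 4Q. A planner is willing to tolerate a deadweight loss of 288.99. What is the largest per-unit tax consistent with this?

Competitive equilibrium: 232.5 − 5.5Q = 102.1 + 4Q → Q* = 13.7263, P* = 157.0053.
A tax t gives ΔQ = t/9.5 and wedge t, so DWL = t²/19.
t²/19 = 288.99 → t² = 5490.81 → t = 74.1.

74.1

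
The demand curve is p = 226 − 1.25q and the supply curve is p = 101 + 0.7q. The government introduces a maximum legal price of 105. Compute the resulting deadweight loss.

3323.96

Competitive equilibrium: 226 − 1.25q = 101 + 0.7q → q* = 64.1026, p* = 145.8718.
At the ceiling p = 105, quantity supplied = (105 − 101)/0.7 = 5.7143.
Willingness to pay at q' = 5.7143: 226 − 1.25·5.7143 = 218.8571.
Δq = 64.1026 − 5.7143 = 58.3883; wedge = 218.8571 − 105 = 113.8571.
DWL = ½ × 58.3883 × 113.8571 = 3323.96.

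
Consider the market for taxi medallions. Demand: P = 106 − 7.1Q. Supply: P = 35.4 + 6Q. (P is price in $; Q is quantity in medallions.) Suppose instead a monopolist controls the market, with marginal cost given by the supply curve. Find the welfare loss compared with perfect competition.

$23.50

Competitive equilibrium: 106 − 7.1Q = 35.4 + 6Q → Q* = 5.3893, P* = 67.7359.
Marginal revenue: MR = 106 − 14.2Q. Set MR = MC: 106 − 14.2Q = 35.4 + 6Q → Q_m = 3.495.
Price P_m = 106 − 7.1·3.495 = 81.1855; MC(Q_m) = 35.4 + 6·3.495 = 56.37.
Competitive Q* = 5.3893, so ΔQ = 1.8943; wedge = 81.1855 − 56.37 = 24.8155.
The triangle = ½ × 1.8943 × 24.8155 = $23.50.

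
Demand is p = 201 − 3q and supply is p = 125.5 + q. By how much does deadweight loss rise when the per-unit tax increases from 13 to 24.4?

Competitive equilibrium: 201 − 3q = 125.5 + q → q* = 18.875, p* = 144.375.
For a per-unit tax t: Δq = t/4, so DWL = ½·t·(t/4) = t²/8.
At t = 13: DWL = 21.125. At t = 24.4: DWL = 74.42.
Increase = 74.42 − 21.125 = 53.295.

53.295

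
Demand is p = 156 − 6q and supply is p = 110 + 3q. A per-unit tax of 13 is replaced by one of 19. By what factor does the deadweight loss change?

Competitive equilibrium: 156 − 6q = 110 + 3q → q* = 5.1111, p* = 125.3333.
For a per-unit tax t: Δq = t/9, so DWL = ½·t·(t/9) = t²/18.
At t = 13: DWL = 9.389. At t = 19: DWL = 20.056.
Ratio = (19/13)² = 2.136.

2.136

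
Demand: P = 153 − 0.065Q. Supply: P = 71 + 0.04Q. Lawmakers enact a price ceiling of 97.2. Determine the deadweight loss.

832.86

Competitive equilibrium: 153 − 0.065Q = 71 + 0.04Q → Q* = 780.9524, P* = 102.2381.
At the ceiling P = 97.2, quantity supplied = (97.2 − 71)/0.04 = 655.
Willingness to pay at Q' = 655: 153 − 0.065·655 = 110.425.
ΔQ = 780.9524 − 655 = 125.9524; wedge = 110.425 − 97.2 = 13.225.
DWL = ½ × 125.9524 × 13.225 = 832.86.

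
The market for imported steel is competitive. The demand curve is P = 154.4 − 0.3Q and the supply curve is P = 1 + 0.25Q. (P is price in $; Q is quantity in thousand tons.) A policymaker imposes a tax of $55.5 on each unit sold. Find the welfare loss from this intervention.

$2800.23 thousand

Competitive equilibrium: 154.4 − 0.3Q = 1 + 0.25Q → Q* = 278.9091, P* = 70.7273.
With the tax, the buyer price exceeds the seller price by 55.5: (154.4 − 0.3Q) − (1 + 0.25Q) = 55.5 → Q' = 178.
ΔQ = 278.9091 − 178 = 100.9091; the wedge equals the tax, 55.5.
DWL = ½ × 100.9091 × 55.5 = $2800.23 thousand.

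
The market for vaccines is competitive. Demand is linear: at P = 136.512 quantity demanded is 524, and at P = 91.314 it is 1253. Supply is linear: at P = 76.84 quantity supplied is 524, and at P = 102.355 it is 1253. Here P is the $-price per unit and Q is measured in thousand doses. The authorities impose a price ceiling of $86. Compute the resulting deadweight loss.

Demand slope = (91.314 − 136.512)/(1253 − 524) = −0.062, so P = 169 − 0.062Q.
Supply slope = (102.355 − 76.84)/(1253 − 524) = 0.035, so P = 58.5 + 0.035Q.
Competitive equilibrium: 169 − 0.062Q = 58.5 + 0.035Q → Q* = 1139.1753, P* = 98.3711.
At the ceiling P = 86, quantity supplied = (86 − 58.5)/0.035 = 785.7143.
Willingness to pay at Q' = 785.7143: 169 − 0.062·785.7143 = 120.2857.
ΔQ = 1139.1753 − 785.7143 = 353.461; wedge = 120.2857 − 86 = 34.2857.
The triangle = ½ × 353.461 × 34.2857 = $6059.33 thousand.

$6059.33 thousand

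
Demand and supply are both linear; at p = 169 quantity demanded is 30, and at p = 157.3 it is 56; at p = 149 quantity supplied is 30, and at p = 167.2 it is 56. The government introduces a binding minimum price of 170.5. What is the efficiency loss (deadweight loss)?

Demand slope = (157.3 − 169)/(56 − 30) = −0.45, so p = 182.5 − 0.45q.
Supply slope = (167.2 − 149)/(56 − 30) = 0.7, so p = 128 + 0.7q.
Competitive equilibrium: 182.5 − 0.45q = 128 + 0.7q → q* = 47.3913, p* = 161.1739.
At the floor p = 170.5, quantity demanded = (182.5 − 170.5)/0.45 = 26.6667.
Sellers' marginal cost at q' = 26.6667: 128 + 0.7·26.6667 = 146.6667.
Δq = 47.3913 − 26.6667 = 20.7246; wedge = 170.5 − 146.6667 = 23.8333.
DWL = ½ × 20.7246 × 23.8333 = 246.97.

246.97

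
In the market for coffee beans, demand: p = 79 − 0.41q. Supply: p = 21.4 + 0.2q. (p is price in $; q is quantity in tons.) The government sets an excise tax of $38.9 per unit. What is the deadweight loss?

Competitive equilibrium: 79 − 0.41q = 21.4 + 0.2q → q* = 94.4262, p* = 40.2852.
With the tax, the buyer price exceeds the seller price by 38.9: (79 − 0.41q) − (21.4 + 0.2q) = 38.9 → q' = 30.6557.
Δq = 94.4262 − 30.6557 = 63.7705; the wedge equals the tax, 38.9.
Deadweight loss = ½ × 63.7705 × 38.9 = $1240.34.

$1240.34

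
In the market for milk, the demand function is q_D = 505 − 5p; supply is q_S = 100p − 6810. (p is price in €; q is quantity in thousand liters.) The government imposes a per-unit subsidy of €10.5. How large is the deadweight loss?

In inverse form: demand p = 101 − 0.2q, supply p = 68.1 + 0.01q.
Competitive equilibrium: 101 − 0.2q = 68.1 + 0.01q → q* = 156.6667, p* = 69.6667.
The subsidy lowers effective supply by 10.5: p = 57.6 + 0.01q.
New quantity: 101 − 0.2q = 57.6 + 0.01q → q' = 206.6667.
Overproduction Δq = 206.6667 − 156.6667 = 50; wedge = subsidy = 10.5.
The triangle = ½ × 50 × 10.5 = €262.50 thousand.

€262.50 thousand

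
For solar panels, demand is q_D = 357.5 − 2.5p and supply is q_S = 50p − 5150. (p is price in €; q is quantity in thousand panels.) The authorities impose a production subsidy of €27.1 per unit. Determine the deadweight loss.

In inverse form: demand p = 143 − 0.4q, supply p = 103 + 0.02q.
Competitive equilibrium: 143 − 0.4q = 103 + 0.02q → q* = 95.2381, p* = 104.9048.
The subsidy lowers effective supply by 27.1: p = 75.9 + 0.02q.
New quantity: 143 − 0.4q = 75.9 + 0.02q → q' = 159.7619.
Overproduction Δq = 159.7619 − 95.2381 = 64.5238; wedge = subsidy = 27.1.
Deadweight loss = ½ × 64.5238 × 27.1 = €874.30 thousand.

€874.30 thousand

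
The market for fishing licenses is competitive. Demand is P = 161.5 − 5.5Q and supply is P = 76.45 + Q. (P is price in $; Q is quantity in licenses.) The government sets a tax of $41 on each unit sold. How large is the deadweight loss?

Competitive equilibrium: 161.5 − 5.5Q = 76.45 + Q → Q* = 13.0846, P* = 89.5346.
With the tax, the buyer price exceeds the seller price by 41: (161.5 − 5.5Q) − (76.45 + Q) = 41 → Q' = 6.7769.
ΔQ = 13.0846 − 6.7769 = 6.3077; the wedge equals the tax, 41.
Welfare loss = ½ × 6.3077 × 41 = $129.31.

$129.31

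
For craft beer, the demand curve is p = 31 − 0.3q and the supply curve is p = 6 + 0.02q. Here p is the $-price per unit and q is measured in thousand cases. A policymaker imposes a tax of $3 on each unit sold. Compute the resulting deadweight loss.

Competitive equilibrium: 31 − 0.3q = 6 + 0.02q → q* = 78.125, p* = 7.5625.
With the tax, the buyer price exceeds the seller price by 3: (31 − 0.3q) − (6 + 0.02q) = 3 → q' = 68.75.
Δq = 78.125 − 68.75 = 9.375; the wedge equals the tax, 3.
DWL = ½ × 9.375 × 3 = $14.06 thousand.

$14.06 thousand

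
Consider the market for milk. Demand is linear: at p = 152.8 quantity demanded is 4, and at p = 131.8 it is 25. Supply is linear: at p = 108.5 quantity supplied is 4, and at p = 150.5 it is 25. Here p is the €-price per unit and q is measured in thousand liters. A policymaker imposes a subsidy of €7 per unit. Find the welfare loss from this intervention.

Demand slope = (131.8 − 152.8)/(25 − 4) = −1, so p = 156.8 − q.
Supply slope = (150.5 − 108.5)/(25 − 4) = 2, so p = 100.5 + 2q.
Competitive equilibrium: 156.8 − q = 100.5 + 2q → q* = 18.7667, p* = 138.0333.
The subsidy lowers effective supply by 7: p = 93.5 + 2q.
New quantity: 156.8 − q = 93.5 + 2q → q' = 21.1.
Overproduction Δq = 21.1 − 18.7667 = 2.3333; wedge = subsidy = 7.
The triangle = ½ × 2.3333 × 7 = €8.17 thousand.

€8.17 thousand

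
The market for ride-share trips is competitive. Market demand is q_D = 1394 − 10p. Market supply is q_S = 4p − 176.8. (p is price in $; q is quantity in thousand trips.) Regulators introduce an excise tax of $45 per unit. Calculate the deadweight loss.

In inverse form: demand p = 139.4 − 0.1q, supply p = 44.2 + 0.25q.
Competitive equilibrium: 139.4 − 0.1q = 44.2 + 0.25q → q* = 272, p* = 112.2.
With the tax, the buyer price exceeds the seller price by 45: (139.4 − 0.1q) − (44.2 + 0.25q) = 45 → q' = 143.4286.
Δq = 272 − 143.4286 = 128.5714; the wedge equals the tax, 45.
DWL = ½ × 128.5714 × 45 = $2892.86 thousand.

$2892.86 thousand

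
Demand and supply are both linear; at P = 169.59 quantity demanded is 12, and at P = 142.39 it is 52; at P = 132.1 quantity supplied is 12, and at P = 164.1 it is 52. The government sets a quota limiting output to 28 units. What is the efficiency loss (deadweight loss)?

Demand slope = (142.39 − 169.59)/(52 − 12) = −0.68, so P = 177.75 − 0.68Q.
Supply slope = (164.1 − 132.1)/(52 − 12) = 0.8, so P = 122.5 + 0.8Q.
Competitive equilibrium: 177.75 − 0.68Q = 122.5 + 0.8Q → Q* = 37.3311, P* = 152.3649.
At Q = 28: demand price = 177.75 − 0.68·28 = 158.71; supply price = 122.5 + 0.8·28 = 144.9.
ΔQ = 37.3311 − 28 = 9.3311; wedge = 158.71 − 144.9 = 13.81.
The triangle = ½ × 9.3311 × 13.81 = 64.43.

64.43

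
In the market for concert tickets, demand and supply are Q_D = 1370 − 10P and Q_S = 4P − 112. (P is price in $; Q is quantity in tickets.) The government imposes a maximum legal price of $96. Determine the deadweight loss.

In inverse form: demand P = 137 − 0.1Q, supply P = 28 + 0.25Q.
Competitive equilibrium: 137 − 0.1Q = 28 + 0.25Q → Q* = 311.4286, P* = 105.8571.
At the ceiling P = 96, quantity supplied = (96 − 28)/0.25 = 272.
Willingness to pay at Q' = 272: 137 − 0.1·272 = 109.8.
ΔQ = 311.4286 − 272 = 39.4286; wedge = 109.8 − 96 = 13.8.
Welfare loss = ½ × 39.4286 × 13.8 = $272.06.

$272.06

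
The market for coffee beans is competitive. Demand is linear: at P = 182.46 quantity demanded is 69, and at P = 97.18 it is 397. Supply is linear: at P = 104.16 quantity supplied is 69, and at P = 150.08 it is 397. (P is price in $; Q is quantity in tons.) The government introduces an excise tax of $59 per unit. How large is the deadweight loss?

Demand slope = (97.18 − 182.46)/(397 − 69) = −0.26, so P = 200.4 − 0.26Q.
Supply slope = (150.08 − 104.16)/(397 − 69) = 0.14, so P = 94.5 + 0.14Q.
Competitive equilibrium: 200.4 − 0.26Q = 94.5 + 0.14Q → Q* = 264.75, P* = 131.565.
With the tax, the buyer price exceeds the seller price by 59: (200.4 − 0.26Q) − (94.5 + 0.14Q) = 59 → Q' = 117.25.
ΔQ = 264.75 − 117.25 = 147.5; the wedge equals the tax, 59.
Welfare loss = ½ × 147.5 × 59 = $4351.25.

$4351.25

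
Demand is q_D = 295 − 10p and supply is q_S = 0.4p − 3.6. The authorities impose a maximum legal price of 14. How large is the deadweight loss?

45.02

In inverse form: demand p = 29.5 − 0.1q, supply p = 9 + 2.5q.
Competitive equilibrium: 29.5 − 0.1q = 9 + 2.5q → q* = 7.8846, p* = 28.7115.
At the ceiling p = 14, quantity supplied = (14 − 9)/2.5 = 2.
Willingness to pay at q' = 2: 29.5 − 0.1·2 = 29.3.
Δq = 7.8846 − 2 = 5.8846; wedge = 29.3 − 14 = 15.3.
The triangle = ½ × 5.8846 × 15.3 = 45.02.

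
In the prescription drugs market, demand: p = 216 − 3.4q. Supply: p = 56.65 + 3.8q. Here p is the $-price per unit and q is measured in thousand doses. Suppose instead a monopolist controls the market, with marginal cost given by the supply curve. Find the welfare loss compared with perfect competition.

Competitive equilibrium: 216 − 3.4q = 56.65 + 3.8q → q* = 22.1319, p* = 140.7514.
Marginal revenue: MR = 216 − 6.8q. Set MR = MC: 216 − 6.8q = 56.65 + 3.8q → q_m = 15.033.
Price p_m = 216 − 3.4·15.033 = 164.8878; MC(q_m) = 56.65 + 3.8·15.033 = 113.7754.
Competitive q* = 22.1319, so Δq = 7.0989; wedge = 164.8878 − 113.7754 = 51.1124.
The triangle = ½ × 7.0989 × 51.1124 = $181.42 thousand.

$181.42 thousand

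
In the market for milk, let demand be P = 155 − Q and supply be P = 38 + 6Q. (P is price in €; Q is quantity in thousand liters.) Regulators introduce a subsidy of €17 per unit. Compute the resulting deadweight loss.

€20.64 thousand

Competitive equilibrium: 155 − Q = 38 + 6Q → Q* = 16.7143, P* = 138.2857.
The subsidy lowers effective supply by 17: P = 21 + 6Q.
New quantity: 155 − Q = 21 + 6Q → Q' = 19.1429.
Overproduction ΔQ = 19.1429 − 16.7143 = 2.4286; wedge = subsidy = 17.
Welfare loss = ½ × 2.4286 × 17 = €20.64 thousand.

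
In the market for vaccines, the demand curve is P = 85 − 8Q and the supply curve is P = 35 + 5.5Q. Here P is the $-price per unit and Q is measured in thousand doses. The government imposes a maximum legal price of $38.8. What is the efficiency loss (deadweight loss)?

Competitive equilibrium: 85 − 8Q = 35 + 5.5Q → Q* = 3.7037, P* = 55.3704.
At the ceiling P = 38.8, quantity supplied = (38.8 − 35)/5.5 = 0.6909.
Willingness to pay at Q' = 0.6909: 85 − 8·0.6909 = 79.4728.
ΔQ = 3.7037 − 0.6909 = 3.0128; wedge = 79.4728 − 38.8 = 40.6728.
DWL = ½ × 3.0128 × 40.6728 = $61.27 thousand.

$61.27 thousand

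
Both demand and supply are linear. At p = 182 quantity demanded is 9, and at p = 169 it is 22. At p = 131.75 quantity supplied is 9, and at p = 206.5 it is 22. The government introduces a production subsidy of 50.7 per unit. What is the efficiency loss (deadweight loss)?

190.41

Demand slope = (169 − 182)/(22 − 9) = −1, so p = 191 − q.
Supply slope = (206.5 − 131.75)/(22 − 9) = 5.75, so p = 80 + 5.75q.
Competitive equilibrium: 191 − q = 80 + 5.75q → q* = 16.4444, p* = 174.5556.
The subsidy lowers effective supply by 50.7: p = 29.3 + 5.75q.
New quantity: 191 − q = 29.3 + 5.75q → q' = 23.9556.
Overproduction Δq = 23.9556 − 16.4444 = 7.5112; wedge = subsidy = 50.7.
Welfare loss = ½ × 7.5112 × 50.7 = 190.41.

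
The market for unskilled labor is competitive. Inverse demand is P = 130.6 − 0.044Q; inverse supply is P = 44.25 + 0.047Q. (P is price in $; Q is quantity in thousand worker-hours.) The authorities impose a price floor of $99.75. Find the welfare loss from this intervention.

$2793.13 thousand

Competitive equilibrium: 130.6 − 0.044Q = 44.25 + 0.047Q → Q* = 948.9011, P* = 88.8484.
At the floor P = 99.75, quantity demanded = (130.6 − 99.75)/0.044 = 701.1364.
Sellers' marginal cost at Q' = 701.1364: 44.25 + 0.047·701.1364 = 77.2034.
ΔQ = 948.9011 − 701.1364 = 247.7647; wedge = 99.75 − 77.2034 = 22.5466.
Welfare loss = ½ × 247.7647 × 22.5466 = $2793.13 thousand.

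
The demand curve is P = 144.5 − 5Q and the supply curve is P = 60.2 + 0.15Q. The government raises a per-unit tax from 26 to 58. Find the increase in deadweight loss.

Competitive equilibrium: 144.5 − 5Q = 60.2 + 0.15Q → Q* = 16.3689, P* = 62.6553.
For a per-unit tax t: ΔQ = t/5.15, so DWL = ½·t·(t/5.15) = t²/10.3.
At t = 26: DWL = 65.631. At t = 58: DWL = 326.602.
Increase = 326.602 − 65.631 = 260.97.

260.97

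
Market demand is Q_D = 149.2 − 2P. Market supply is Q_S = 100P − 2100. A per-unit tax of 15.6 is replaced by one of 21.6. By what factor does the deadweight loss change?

1.917

In inverse form: demand P = 74.6 − 0.5Q, supply P = 21 + 0.01Q.
Competitive equilibrium: 74.6 − 0.5Q = 21 + 0.01Q → Q* = 105.098, P* = 22.051.
For a per-unit tax t: ΔQ = t/0.51, so DWL = ½·t·(t/0.51) = t²/1.02.
At t = 15.6: DWL = 238.588. At t = 21.6: DWL = 457.412.
Ratio = (21.6/15.6)² = 1.917.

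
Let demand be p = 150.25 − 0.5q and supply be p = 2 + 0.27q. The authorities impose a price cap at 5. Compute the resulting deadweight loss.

12671.78

Competitive equilibrium: 150.25 − 0.5q = 2 + 0.27q → q* = 192.53247, p* = 53.98377.
At the ceiling p = 5, quantity supplied = (5 − 2)/0.27 = 11.11111.
Willingness to pay at q' = 11.11111: 150.25 − 0.5·11.11111 = 144.69445.
Δq = 192.53247 − 11.11111 = 181.42136; wedge = 144.69445 − 5 = 139.69445.
Welfare loss = ½ × 181.42136 × 139.69445 = 12671.78.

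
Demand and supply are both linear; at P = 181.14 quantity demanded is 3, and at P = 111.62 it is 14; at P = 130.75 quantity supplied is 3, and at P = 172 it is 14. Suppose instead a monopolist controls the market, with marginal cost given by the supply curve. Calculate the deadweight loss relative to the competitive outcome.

Demand slope = (111.62 − 181.14)/(14 − 3) = −6.32, so P = 200.1 − 6.32Q.
Supply slope = (172 − 130.75)/(14 − 3) = 3.75, so P = 119.5 + 3.75Q.
Competitive equilibrium: 200.1 − 6.32Q = 119.5 + 3.75Q → Q* = 8.004, P* = 149.5149.
Marginal revenue: MR = 200.1 − 12.64Q. Set MR = MC: 200.1 − 12.64Q = 119.5 + 3.75Q → Q_m = 4.9176.
Price P_m = 200.1 − 6.32·4.9176 = 169.0208; MC(Q_m) = 119.5 + 3.75·4.9176 = 137.941.
Competitive Q* = 8.004, so ΔQ = 3.0864; wedge = 169.0208 − 137.941 = 31.0798.
Welfare loss = ½ × 3.0864 × 31.0798 = 47.96.

47.96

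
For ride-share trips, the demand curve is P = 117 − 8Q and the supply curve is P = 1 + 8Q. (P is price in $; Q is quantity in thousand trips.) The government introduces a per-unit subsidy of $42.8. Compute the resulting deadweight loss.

$57.245 thousand

Competitive equilibrium: 117 − 8Q = 1 + 8Q → Q* = 7.25, P* = 59.
The subsidy lowers effective supply by 42.8: P = 8Q − 41.8.
New quantity: 117 − 8Q = 8Q − 41.8 → Q' = 9.925.
Overproduction ΔQ = 9.925 − 7.25 = 2.675; wedge = subsidy = 42.8.
The triangle = ½ × 2.675 × 42.8 = $57.245 thousand.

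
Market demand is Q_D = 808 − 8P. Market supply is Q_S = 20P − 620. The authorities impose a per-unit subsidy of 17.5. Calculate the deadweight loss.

875

In inverse form: demand P = 101 − 0.125Q, supply P = 31 + 0.05Q.
Competitive equilibrium: 101 − 0.125Q = 31 + 0.05Q → Q* = 400, P* = 51.
The subsidy lowers effective supply by 17.5: P = 13.5 + 0.05Q.
New quantity: 101 − 0.125Q = 13.5 + 0.05Q → Q' = 500.
Overproduction ΔQ = 500 − 400 = 100; wedge = subsidy = 17.5.
Welfare loss = ½ × 100 × 17.5 = 875.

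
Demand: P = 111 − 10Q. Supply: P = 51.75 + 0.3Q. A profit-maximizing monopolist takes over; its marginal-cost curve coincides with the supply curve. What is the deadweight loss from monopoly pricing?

41.35

Competitive equilibrium: 111 − 10Q = 51.75 + 0.3Q → Q* = 5.7524, P* = 53.4757.
Marginal revenue: MR = 111 − 20Q. Set MR = MC: 111 − 20Q = 51.75 + 0.3Q → Q_m = 2.9187.
Price P_m = 111 − 10·2.9187 = 81.813; MC(Q_m) = 51.75 + 0.3·2.9187 = 52.6256.
Competitive Q* = 5.7524, so ΔQ = 2.8337; wedge = 81.813 − 52.6256 = 29.1874.
The triangle = ½ × 2.8337 × 29.1874 = 41.35.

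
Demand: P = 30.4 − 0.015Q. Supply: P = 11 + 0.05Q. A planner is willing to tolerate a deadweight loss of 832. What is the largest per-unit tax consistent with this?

10.4

Competitive equilibrium: 30.4 − 0.015Q = 11 + 0.05Q → Q* = 298.4615, P* = 25.9231.
A tax t gives ΔQ = t/0.065 and wedge t, so DWL = t²/0.13.
t²/0.13 = 832 → t² = 108.16 → t = 10.4.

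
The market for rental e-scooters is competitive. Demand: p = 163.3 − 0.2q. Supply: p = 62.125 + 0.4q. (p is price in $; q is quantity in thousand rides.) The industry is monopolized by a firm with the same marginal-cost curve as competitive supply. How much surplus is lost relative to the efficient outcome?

Competitive equilibrium: 163.3 − 0.2q = 62.125 + 0.4q → q* = 168.625, p* = 129.575.
Marginal revenue: MR = 163.3 − 0.4q. Set MR = MC: 163.3 − 0.4q = 62.125 + 0.4q → q_m = 126.4688.
Price p_m = 163.3 − 0.2·126.4688 = 138.0062; MC(q_m) = 62.125 + 0.4·126.4688 = 112.7125.
Competitive q* = 168.625, so Δq = 42.1562; wedge = 138.0062 − 112.7125 = 25.2937.
DWL = ½ × 42.1562 × 25.2937 = $533.14 thousand.

$533.14 thousand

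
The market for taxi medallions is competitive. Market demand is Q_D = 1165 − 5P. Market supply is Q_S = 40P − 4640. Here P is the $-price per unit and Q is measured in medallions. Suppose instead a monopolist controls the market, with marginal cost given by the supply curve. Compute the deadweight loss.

$6736.61

In inverse form: demand P = 233 − 0.2Q, supply P = 116 + 0.025Q.
Competitive equilibrium: 233 − 0.2Q = 116 + 0.025Q → Q* = 520, P* = 129.
Marginal revenue: MR = 233 − 0.4Q. Set MR = MC: 233 − 0.4Q = 116 + 0.025Q → Q_m = 275.2941.
Price P_m = 233 − 0.2·275.2941 = 177.9412; MC(Q_m) = 116 + 0.025·275.2941 = 122.8824.
Competitive Q* = 520, so ΔQ = 244.7059; wedge = 177.9412 − 122.8824 = 55.0588.
The triangle = ½ × 244.7059 × 55.0588 = $6736.61.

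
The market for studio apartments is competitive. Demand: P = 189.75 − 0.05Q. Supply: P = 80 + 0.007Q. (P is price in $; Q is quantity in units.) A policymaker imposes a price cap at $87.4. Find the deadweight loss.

Competitive equilibrium: 189.75 − 0.05Q = 80 + 0.007Q → Q* = 1925.4386, P* = 93.47807.
At the ceiling P = 87.4, quantity supplied = (87.4 − 80)/0.007 = 1057.14286.
Willingness to pay at Q' = 1057.14286: 189.75 − 0.05·1057.14286 = 136.89286.
ΔQ = 1925.4386 − 1057.14286 = 868.29574; wedge = 136.89286 − 87.4 = 49.49286.
Welfare loss = ½ × 868.29574 × 49.49286 = $21487.22.

$21487.22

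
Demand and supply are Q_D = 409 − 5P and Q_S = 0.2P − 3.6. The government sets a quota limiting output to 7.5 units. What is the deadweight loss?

In inverse form: demand P = 81.8 − 0.2Q, supply P = 18 + 5Q.
Competitive equilibrium: 81.8 − 0.2Q = 18 + 5Q → Q* = 12.2692, P* = 79.3462.
At Q = 7.5: demand price = 81.8 − 0.2·7.5 = 80.3; supply price = 18 + 5·7.5 = 55.5.
ΔQ = 12.2692 − 7.5 = 4.7692; wedge = 80.3 − 55.5 = 24.8.
The triangle = ½ × 4.7692 × 24.8 = 59.14.

59.14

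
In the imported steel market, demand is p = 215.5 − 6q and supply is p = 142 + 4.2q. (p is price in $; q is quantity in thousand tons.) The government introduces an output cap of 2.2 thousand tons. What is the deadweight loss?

Competitive equilibrium: 215.5 − 6q = 142 + 4.2q → q* = 7.2059, p* = 172.2647.
At q = 2.2: demand price = 215.5 − 6·2.2 = 202.3; supply price = 142 + 4.2·2.2 = 151.24.
Δq = 7.2059 − 2.2 = 5.0059; wedge = 202.3 − 151.24 = 51.06.
Deadweight loss = ½ × 5.0059 × 51.06 = $127.80 thousand.

$127.80 thousand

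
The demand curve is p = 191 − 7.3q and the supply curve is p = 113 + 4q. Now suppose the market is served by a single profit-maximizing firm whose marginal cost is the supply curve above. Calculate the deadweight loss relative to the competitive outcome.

Competitive equilibrium: 191 − 7.3q = 113 + 4q → q* = 6.9027, p* = 140.6106.
Marginal revenue: MR = 191 − 14.6q. Set MR = MC: 191 − 14.6q = 113 + 4q → q_m = 4.1935.
Price p_m = 191 − 7.3·4.1935 = 160.3875; MC(q_m) = 113 + 4·4.1935 = 129.774.
Competitive q* = 6.9027, so Δq = 2.7092; wedge = 160.3875 − 129.774 = 30.6135.
Deadweight loss = ½ × 2.7092 × 30.6135 = 41.47.

41.47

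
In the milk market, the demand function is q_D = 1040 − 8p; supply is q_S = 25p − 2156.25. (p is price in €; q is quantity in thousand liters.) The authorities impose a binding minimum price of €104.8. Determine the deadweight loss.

In inverse form: demand p = 130 − 0.125q, supply p = 86.25 + 0.04q.
Competitive equilibrium: 130 − 0.125q = 86.25 + 0.04q → q* = 265.1515, p* = 96.8561.
At the floor p = 104.8, quantity demanded = (130 − 104.8)/0.125 = 201.6.
Sellers' marginal cost at q' = 201.6: 86.25 + 0.04·201.6 = 94.314.
Δq = 265.1515 − 201.6 = 63.5515; wedge = 104.8 − 94.314 = 10.486.
Deadweight loss = ½ × 63.5515 × 10.486 = €333.20 thousand.

€333.20 thousand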